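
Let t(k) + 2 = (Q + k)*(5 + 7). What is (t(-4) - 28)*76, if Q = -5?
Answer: -10488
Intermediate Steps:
t(k) = -62 + 12*k (t(k) = -2 + (-5 + k)*(5 + 7) = -2 + (-5 + k)*12 = -2 + (-60 + 12*k) = -62 + 12*k)
(t(-4) - 28)*76 = ((-62 + 12*(-4)) - 28)*76 = ((-62 - 48) - 28)*76 = (-110 - 28)*76 = -138*76 = -10488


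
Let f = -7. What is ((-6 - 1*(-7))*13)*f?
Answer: -91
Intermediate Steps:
((-6 - 1*(-7))*13)*f = ((-6 - 1*(-7))*13)*(-7) = ((-6 + 7)*13)*(-7) = (1*13)*(-7) = 13*(-7) = -91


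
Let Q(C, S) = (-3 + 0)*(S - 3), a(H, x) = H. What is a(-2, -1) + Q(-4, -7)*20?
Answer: 598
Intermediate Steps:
Q(C, S) = 9 - 3*S (Q(C, S) = -3*(-3 + S) = 9 - 3*S)
a(-2, -1) + Q(-4, -7)*20 = -2 + (9 - 3*(-7))*20 = -2 + (9 + 21)*20 = -2 + 30*20 = -2 + 600 = 598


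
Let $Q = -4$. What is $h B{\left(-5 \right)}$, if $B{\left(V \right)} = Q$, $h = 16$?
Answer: $-64$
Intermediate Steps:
$B{\left(V \right)} = -4$
$h B{\left(-5 \right)} = 16 \left(-4\right) = -64$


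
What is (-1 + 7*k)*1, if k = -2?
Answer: -15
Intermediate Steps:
(-1 + 7*k)*1 = (-1 + 7*(-2))*1 = (-1 - 14)*1 = -15*1 = -15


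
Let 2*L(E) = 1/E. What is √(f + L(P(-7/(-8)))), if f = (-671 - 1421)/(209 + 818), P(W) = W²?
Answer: 2*I*√17881097/7189 ≈ 1.1764*I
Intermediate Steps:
L(E) = 1/(2*E)
f = -2092/1027 ≈ -2.0370
√(f + L(P(-7/(-8)))) = √(-2092/1027 + 1/(2*((-7/(-8))²))) = √(-2092/1027 + 1/(2*((-7*(-⅛))²))) = √(-2092/1027 + 1/(2*((7/8)²))) = √(-2092/1027 + 1/(2*(49/64))) = √(-2092/1027 + (½)*(64/49)) = √(-2092/1027 + 32/49) = √(-69644/50323) = 2*I*√17881097/7189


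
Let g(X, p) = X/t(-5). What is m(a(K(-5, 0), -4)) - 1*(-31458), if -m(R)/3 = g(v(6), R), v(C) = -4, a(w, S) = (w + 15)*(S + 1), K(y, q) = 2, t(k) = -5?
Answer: 157278/5 ≈ 31456.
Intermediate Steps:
a(w, S) = (1 + S)*(15 + w) (a(w, S) = (15 + w)*(1 + S) = (1 + S)*(15 + w))
g(X, p) = -X/5 (g(X, p) = X/(-5) = X*(-1/5) = -X/5)
m(R) = -12/5 (m(R) = -(-3)*(-4)/5 = -3*4/5 = -12/5)
m(a(K(-5, 0), -4)) - 1*(-31458) = -12/5 - 1*(-31458) = -12/5 + 31458 = 157278/5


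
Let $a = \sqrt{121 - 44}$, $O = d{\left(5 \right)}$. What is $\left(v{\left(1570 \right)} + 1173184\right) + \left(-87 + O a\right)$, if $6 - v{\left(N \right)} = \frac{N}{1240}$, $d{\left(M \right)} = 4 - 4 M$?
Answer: $\frac{145464615}{124} - 16 \sqrt{77} \approx 1.173 \cdot 10^{6}$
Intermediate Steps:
$v{\left(N \right)} = 6 - \frac{N}{1240}$
$O = -16$ ($O = 4 - 20 = -16$)
$a = \sqrt{77} \approx 8.775$
$\left(v{\left(1570 \right)} + 1173184\right) + \left(-87 + O a\right) = \left(\left(6 - \frac{157}{124}\right) + 1173184\right) - \left(87 + 16 \sqrt{77}\right) = \left(\frac{587}{124} + 1173184\right) - \left(87 + 16 \sqrt{77}\right) = \frac{145475403}{124} - \left(87 + 16 \sqrt{77}\right) = \frac{145464615}{124} - 16 \sqrt{77}$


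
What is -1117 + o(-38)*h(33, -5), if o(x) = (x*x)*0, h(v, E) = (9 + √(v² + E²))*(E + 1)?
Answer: -1117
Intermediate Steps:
h(v, E) = (1 + E)*(9 + √(E² + v²)) (h(v, E) = (9 + √(E² + v²))*(1 + E) = (1 + E)*(9 + √(E² + v²)))
o(x) = 0 (o(x) = x²*0 = 0)
-1117 + o(-38)*h(33, -5) = -1117 + 0*(9 + √((-5)² + 33²) + 9*(-5) - 5*√((-5)² + 33²)) = -1117 + 0*(9 + √(25 + 1089) - 45 - 5*√(25 + 1089)) = -1117 + 0*(9 + √1114 - 45 - 5*√1114) = -1117 + 0*(-36 - 4*√1114) = -1117 + 0 = -1117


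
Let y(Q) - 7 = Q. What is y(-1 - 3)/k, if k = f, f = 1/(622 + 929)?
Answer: 4653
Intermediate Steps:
y(Q) = 7 + Q
f = 1/1551 ≈ 0.00064475
k = 1/1551 ≈ 0.00064475
y(-1 - 3)/k = (7 + (-1 - 3))/(1/1551) = (7 - 4)*1551 = 3*1551 = 4653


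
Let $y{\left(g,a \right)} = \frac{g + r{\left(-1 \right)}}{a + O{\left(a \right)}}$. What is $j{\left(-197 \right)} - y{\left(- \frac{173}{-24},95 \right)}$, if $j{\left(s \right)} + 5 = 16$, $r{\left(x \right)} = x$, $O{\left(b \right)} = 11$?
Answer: $\frac{27835}{2544} \approx 10.941$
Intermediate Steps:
$y{\left(g,a \right)} = \frac{-1 + g}{11 + a}$ ($y{\left(g,a \right)} = \frac{g - 1}{a + 11} = \frac{-1 + g}{11 + a}$)
$j{\left(s \right)} = 11$ ($j{\left(s \right)} = -5 + 16 = 11$)
$j{\left(-197 \right)} - y{\left(- \frac{173}{-24},95 \right)} = 11 - \frac{-1 - \frac{173}{-24}}{11 + 95} = 11 - \frac{-1 - - \frac{173}{24}}{106} = 11 - \frac{-1 + \frac{173}{24}}{106} = 11 - \frac{1}{106} \cdot \frac{149}{24} = 11 - \frac{149}{2544} = \frac{27835}{2544}$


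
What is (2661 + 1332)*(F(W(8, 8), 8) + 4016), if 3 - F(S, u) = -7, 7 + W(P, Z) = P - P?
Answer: 16075818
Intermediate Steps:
W(P, Z) = -7 (W(P, Z) = -7 + (P - P) = -7 + 0 = -7)
F(S, u) = 10 (F(S, u) = 3 - 1*(-7) = 3 + 7 = 10)
(2661 + 1332)*(F(W(8, 8), 8) + 4016) = (2661 + 1332)*(10 + 4016) = 3993*4026 = 16075818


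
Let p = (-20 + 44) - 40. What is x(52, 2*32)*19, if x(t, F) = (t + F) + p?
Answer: 1900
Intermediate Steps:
p = -16 (p = 24 - 40 = -16)
x(t, F) = -16 + F + t (x(t, F) = (t + F) - 16 = (F + t) - 16 = -16 + F + t)
x(52, 2*32)*19 = (-16 + 2*32 + 52)*19 = (-16 + 64 + 52)*19 = 100*19 = 1900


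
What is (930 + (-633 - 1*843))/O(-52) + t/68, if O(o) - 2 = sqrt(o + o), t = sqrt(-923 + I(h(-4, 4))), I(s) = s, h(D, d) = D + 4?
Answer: -91/9 + I*sqrt(923)/68 + 91*I*sqrt(26)/9 ≈ -10.111 + 52.004*I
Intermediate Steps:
h(D, d) = 4 + D
t = I*sqrt(923) (t = sqrt(-923 + (4 - 4)) = sqrt(-923 + 0) = sqrt(-923) = I*sqrt(923) ≈ 30.381*I)
O(o) = 2 + sqrt(2)*sqrt(o) (O(o) = 2 + sqrt(o + o) = 2 + sqrt(2*o) = 2 + sqrt(2)*sqrt(o))
(930 + (-633 - 1*843))/O(-52) + t/68 = (930 + (-633 - 1*843))/(2 + sqrt(2)*sqrt(-52)) + (I*sqrt(923))/68 = (930 + (-633 - 843))/(2 + sqrt(2)*(2*I*sqrt(13))) + (I*sqrt(923))*(1/68) = (930 - 1476)/(2 + 2*I*sqrt(26)) + I*sqrt(923)/68 = -546/(2 + 2*I*sqrt(26)) + I*sqrt(923)/68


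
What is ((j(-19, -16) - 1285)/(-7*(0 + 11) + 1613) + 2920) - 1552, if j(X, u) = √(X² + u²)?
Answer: 2099963/1536 + √617/1536 ≈ 1367.2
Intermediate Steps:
((j(-19, -16) - 1285)/(-7*(0 + 11) + 1613) + 2920) - 1552 = ((√((-19)² + (-16)²) - 1285)/(-7*(0 + 11) + 1613) + 2920) - 1552 = ((√(361 + 256) - 1285)/(-7*11 + 1613) + 2920) - 1552 = ((√617 - 1285)/(-77 + 1613) + 2920) - 1552 = ((-1285 + √617)/1536 + 2920) - 1552 = ((-1285 + √617)*(1/1536) + 2920) - 1552 = ((-1285/1536 + √617/1536) + 2920) - 1552 = (4483835/1536 + √617/1536) - 1552 = 2099963/1536 + √617/1536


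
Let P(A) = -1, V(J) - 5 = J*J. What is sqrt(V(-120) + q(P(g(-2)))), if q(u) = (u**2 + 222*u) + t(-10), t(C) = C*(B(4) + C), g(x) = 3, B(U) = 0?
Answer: 2*sqrt(3571) ≈ 119.52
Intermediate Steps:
V(J) = 5 + J**2 (V(J) = 5 + J*J = 5 + J**2)
t(C) = C**2 (t(C) = C*(0 + C) = C*C = C**2)
q(u) = 100 + u**2 + 222*u (q(u) = (u**2 + 222*u) + (-10)**2 = (u**2 + 222*u) + 100 = 100 + u**2 + 222*u)
sqrt(V(-120) + q(P(g(-2)))) = sqrt((5 + (-120)**2) + (100 + (-1)**2 + 222*(-1))) = sqrt((5 + 14400) + (100 + 1 - 222)) = sqrt(14405 - 121) = sqrt(14284) = 2*sqrt(3571)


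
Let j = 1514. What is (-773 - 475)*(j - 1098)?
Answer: -519168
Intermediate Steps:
(-773 - 475)*(j - 1098) = (-773 - 475)*(1514 - 1098) = -1248*416 = -519168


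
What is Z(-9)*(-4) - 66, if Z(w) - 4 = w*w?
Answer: -406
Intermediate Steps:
Z(w) = 4 + w**2 (Z(w) = 4 + w*w = 4 + w**2)
Z(-9)*(-4) - 66 = (4 + (-9)**2)*(-4) - 66 = (4 + 81)*(-4) - 66 = 85*(-4) - 66 = -340 - 66 = -406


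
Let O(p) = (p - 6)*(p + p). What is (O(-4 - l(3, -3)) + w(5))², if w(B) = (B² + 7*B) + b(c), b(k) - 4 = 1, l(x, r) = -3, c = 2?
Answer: 6241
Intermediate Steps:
b(k) = 5 (b(k) = 4 + 1 = 5)
w(B) = 5 + B² + 7*B (w(B) = (B² + 7*B) + 5 = 5 + B² + 7*B)
O(p) = 2*p*(-6 + p) (O(p) = (-6 + p)*(2*p) = 2*p*(-6 + p))
(O(-4 - l(3, -3)) + w(5))² = (2*(-4 - 1*(-3))*(-6 + (-4 - 1*(-3))) + (5 + 5² + 7*5))² = (2*(-4 + 3)*(-6 + (-4 + 3)) + (5 + 25 + 35))² = (2*(-1)*(-6 - 1) + 65)² = (2*(-1)*(-7) + 65)² = (14 + 65)² = 79² = 6241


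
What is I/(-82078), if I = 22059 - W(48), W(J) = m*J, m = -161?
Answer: -29787/82078 ≈ -0.36291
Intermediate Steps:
W(J) = -161*J
I = 29787 (I = 22059 - (-161)*48 = 22059 - 1*(-7728) = 22059 + 7728 = 29787)
I/(-82078) = 29787/(-82078) = 29787*(-1/82078) = -29787/82078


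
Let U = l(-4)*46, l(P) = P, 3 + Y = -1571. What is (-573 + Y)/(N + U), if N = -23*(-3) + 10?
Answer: 2147/105 ≈ 20.448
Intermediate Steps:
Y = -1574 (Y = -3 - 1571 = -1574)
U = -184 (U = -4*46 = -184)
N = 79 (N = 69 + 10 = 79)
(-573 + Y)/(N + U) = (-573 - 1574)/(79 - 184) = -2147/(-105) = -2147*(-1/105) = 2147/105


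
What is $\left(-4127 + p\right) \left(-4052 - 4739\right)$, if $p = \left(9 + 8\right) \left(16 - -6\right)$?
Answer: $32992623$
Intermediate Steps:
$p = 374$ ($p = 17 \left(16 + 6\right) = 17 \cdot 22 = 374$)
$\left(-4127 + p\right) \left(-4052 - 4739\right) = \left(-4127 + 374\right) \left(-4052 - 4739\right) = \left(-3753\right) \left(-8791\right) = 32992623$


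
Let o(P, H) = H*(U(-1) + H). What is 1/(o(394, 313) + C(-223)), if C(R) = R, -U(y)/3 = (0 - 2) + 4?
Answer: 1/95868 ≈ 1.0431e-5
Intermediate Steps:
U(y) = -6 (U(y) = -3*((0 - 2) + 4) = -3*(-2 + 4) = -3*2 = -6)
o(P, H) = H*(-6 + H)
1/(o(394, 313) + C(-223)) = 1/(313*(-6 + 313) - 223) = 1/(313*307 - 223) = 1/(96091 - 223) = 1/95868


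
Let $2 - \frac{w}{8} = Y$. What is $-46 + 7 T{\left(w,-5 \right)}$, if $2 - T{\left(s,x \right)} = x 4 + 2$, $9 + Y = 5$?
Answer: $94$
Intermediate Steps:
$Y = -4$ ($Y = -9 + 5 = -4$)
$w = 48$ ($w = 16 - -32 = 16 + 32 = 48$)
$T{\left(s,x \right)} = - 4 x$ ($T{\left(s,x \right)} = 2 - \left(x 4 + 2\right) = 2 - \left(4 x + 2\right) = 2 - \left(2 + 4 x\right) = - 4 x$)
$-46 + 7 T{\left(w,-5 \right)} = -46 + 7 \left(\left(-4\right) \left(-5\right)\right) = -46 + 7 \cdot 20 = -46 + 140 = 94$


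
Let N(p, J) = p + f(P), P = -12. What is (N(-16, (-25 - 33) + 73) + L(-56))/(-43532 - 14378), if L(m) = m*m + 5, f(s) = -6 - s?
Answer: -3131/57910 ≈ -0.054067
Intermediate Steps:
L(m) = 5 + m**2 (L(m) = m**2 + 5 = 5 + m**2)
N(p, J) = 6 + p (N(p, J) = p + (-6 - 1*(-12)) = p + (-6 + 12) = p + 6 = 6 + p)
(N(-16, (-25 - 33) + 73) + L(-56))/(-43532 - 14378) = ((6 - 16) + (5 + (-56)**2))/(-43532 - 14378) = (-10 + (5 + 3136))/(-57910) = (-10 + 3141)*(-1/57910) = 3131*(-1/57910) = -3131/57910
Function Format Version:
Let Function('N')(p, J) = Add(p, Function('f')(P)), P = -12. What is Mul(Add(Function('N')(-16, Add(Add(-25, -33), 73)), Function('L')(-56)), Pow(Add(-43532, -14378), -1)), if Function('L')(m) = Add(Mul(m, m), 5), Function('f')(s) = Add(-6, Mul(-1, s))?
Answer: Rational(-3131, 57910) ≈ -0.054067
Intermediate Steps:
Function('L')(m) = Add(5, Pow(m, 2)) (Function('L')(m) = Add(Pow(m, 2), 5) = Add(5, Pow(m, 2)))
Function('N')(p, J) = Add(6, p) (Function('N')(p, J) = Add(p, Add(-6, Mul(-1, -12))) = Add(p, Add(-6, 12)) = Add(p, 6) = Add(6, p))
Mul(Add(Function('N')(-16, Add(Add(-25, -33), 73)), Function('L')(-56)), Pow(Add(-43532, -14378), -1)) = Mul(Add(Add(6, -16), Add(5, Pow(-56, 2))), Pow(Add(-43532, -14378), -1)) = Mul(Add(-10, Add(5, 3136)), Pow(-57910, -1)) = Mul(Add(-10, 3141), Rational(-1, 57910)) = Mul(3131, Rational(-1, 57910)) = Rational(-3131, 57910)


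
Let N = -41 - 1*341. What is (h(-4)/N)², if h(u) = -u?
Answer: 4/36481 ≈ 0.00010965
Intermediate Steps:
N = -382 (N = -41 - 341 = -382)
(h(-4)/N)² = (-1*(-4)/(-382))² = (4*(-1/382))² = (-2/191)² = 4/36481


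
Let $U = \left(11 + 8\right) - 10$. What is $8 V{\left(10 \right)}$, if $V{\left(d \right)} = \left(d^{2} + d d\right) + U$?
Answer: $1672$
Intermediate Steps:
$U = 9$ ($U = 19 - 10 = 9$)
$V{\left(d \right)} = 9 + 2 d^{2}$ ($V{\left(d \right)} = \left(d^{2} + d d\right) + 9 = \left(d^{2} + d^{2}\right) + 9 = 2 d^{2} + 9 = 9 + 2 d^{2}$)
$8 V{\left(10 \right)} = 8 \left(9 + 2 \cdot 10^{2}\right) = 8 \left(9 + 2 \cdot 100\right) = 8 \left(9 + 200\right) = 8 \cdot 209 = 1672$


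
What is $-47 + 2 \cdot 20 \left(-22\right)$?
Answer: $-927$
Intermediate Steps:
$-47 + 2 \cdot 20 \left(-22\right) = -47 + 40 \left(-22\right) = -47 - 880 = -927$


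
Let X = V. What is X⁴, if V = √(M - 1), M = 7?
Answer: 36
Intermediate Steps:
V = √6 (V = √(7 - 1) = √6 ≈ 2.4495)
X = √6 ≈ 2.4495
X⁴ = (√6)⁴ = 36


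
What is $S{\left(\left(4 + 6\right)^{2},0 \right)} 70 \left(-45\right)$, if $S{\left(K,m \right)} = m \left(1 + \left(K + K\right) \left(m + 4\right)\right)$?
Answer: $0$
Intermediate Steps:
$S{\left(K,m \right)} = m \left(1 + 2 K \left(4 + m\right)\right)$
$S{\left(\left(4 + 6\right)^{2},0 \right)} 70 \left(-45\right) = 0 \left(1 + 8 \left(4 + 6\right)^{2} + 2 \left(4 + 6\right)^{2} \cdot 0\right) 70 \left(-45\right) = 0 \left(1 + 8 \cdot 10^{2} + 2 \cdot 10^{2} \cdot 0\right) 70 \left(-45\right) = 0 \left(1 + 8 \cdot 100 + 2 \cdot 100 \cdot 0\right) 70 \left(-45\right) = 0 \left(1 + 800 + 0\right) 70 \left(-45\right) = 0 \cdot 801 \cdot 70 \left(-45\right) = 0 \cdot 70 \left(-45\right) = 0 \left(-45\right) = 0$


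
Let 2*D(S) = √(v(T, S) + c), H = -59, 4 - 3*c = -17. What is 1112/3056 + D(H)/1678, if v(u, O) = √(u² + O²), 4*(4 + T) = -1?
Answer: 139/382 + √(28 + √55985)/6712 ≈ 0.36630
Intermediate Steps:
T = -17/4 (T = -4 + (¼)*(-1) = -4 - ¼ = -17/4 ≈ -4.2500)
c = 7 (c = 4/3 - ⅓*(-17) = 4/3 + 17/3 = 7)
v(u, O) = √(O² + u²)
D(S) = √(7 + √(289/16 + S²))/2 (D(S) = √(√(S² + (-17/4)²) + 7)/2 = √(√(S² + 289/16) + 7)/2 = √(√(289/16 + S²) + 7)/2 = √(7 + √(289/16 + S²))/2)
1112/3056 + D(H)/1678 = 1112/3056 + (√(28 + √(289 + 16*(-59)²))/4)/1678 = 1112*(1/3056) + (√(28 + √(289 + 16*3481))/4)*(1/1678) = 139/382 + (√(28 + √(289 + 55696))/4)*(1/1678) = 139/382 + (√(28 + √55985)/4)*(1/1678) = 139/382 + √(28 + √55985)/6712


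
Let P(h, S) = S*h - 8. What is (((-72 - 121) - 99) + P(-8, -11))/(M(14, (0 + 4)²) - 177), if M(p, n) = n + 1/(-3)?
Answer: 159/121 ≈ 1.3140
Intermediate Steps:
P(h, S) = -8 + S*h
M(p, n) = -⅓ + n (M(p, n) = n - ⅓ = -⅓ + n)
(((-72 - 121) - 99) + P(-8, -11))/(M(14, (0 + 4)²) - 177) = (((-72 - 121) - 99) + (-8 - 11*(-8)))/((-⅓ + (0 + 4)²) - 177) = ((-193 - 99) + (-8 + 88))/((-⅓ + 4²) - 177) = (-292 + 80)/((-⅓ + 16) - 177) = -212/(47/3 - 177) = -212/(-484/3) = -212*(-3/484) = 159/121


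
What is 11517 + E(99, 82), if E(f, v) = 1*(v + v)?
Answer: 11681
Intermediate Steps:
E(f, v) = 2*v (E(f, v) = 1*(2*v) = 2*v)
11517 + E(99, 82) = 11517 + 2*82 = 11517 + 164 = 11681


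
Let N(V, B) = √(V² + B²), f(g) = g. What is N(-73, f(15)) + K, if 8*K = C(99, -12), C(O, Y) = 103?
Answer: 103/8 + √5554 ≈ 87.400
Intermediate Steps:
K = 103/8 (K = (⅛)*103 = 103/8 ≈ 12.875)
N(V, B) = √(B² + V²)
N(-73, f(15)) + K = √(15² + (-73)²) + 103/8 = √(225 + 5329) + 103/8 = √5554 + 103/8 = 103/8 + √5554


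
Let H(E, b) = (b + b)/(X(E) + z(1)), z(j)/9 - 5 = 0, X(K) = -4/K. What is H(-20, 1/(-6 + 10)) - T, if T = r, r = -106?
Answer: 47917/452 ≈ 106.01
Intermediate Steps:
T = -106
z(j) = 45 (z(j) = 45 + 9*0 = 45 + 0 = 45)
H(E, b) = 2*b/(45 - 4/E) (H(E, b) = (b + b)/(-4/E + 45) = (2*b)/(45 - 4/E) = 2*b/(45 - 4/E))
H(-20, 1/(-6 + 10)) - T = 2*(-20)/((-6 + 10)*(-4 + 45*(-20))) - 1*(-106) = 2*(-20)/(4*(-4 - 900)) + 106 = 2*(-20)*(1/4)/(-904) + 106 = 2*(-20)*(1/4)*(-1/904) + 106 = 5/452 + 106 = 47917/452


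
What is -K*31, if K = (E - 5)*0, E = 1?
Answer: 0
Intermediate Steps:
K = 0 (K = (1 - 5)*0 = -4*0 = 0)
-K*31 = -1*0*31 = 0*31 = 0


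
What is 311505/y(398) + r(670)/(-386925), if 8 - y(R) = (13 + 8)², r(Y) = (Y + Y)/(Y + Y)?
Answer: -120529072558/167538525 ≈ -719.41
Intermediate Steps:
r(Y) = 1 (r(Y) = (2*Y)/((2*Y)) = (2*Y)*(1/(2*Y)) = 1)
y(R) = -433 (y(R) = 8 - (13 + 8)² = 8 - 1*21² = 8 - 1*441 = 8 - 441 = -433)
311505/y(398) + r(670)/(-386925) = 311505/(-433) + 1/(-386925) = 311505*(-1/433) + 1*(-1/386925) = -311505/433 - 1/386925 = -120529072558/167538525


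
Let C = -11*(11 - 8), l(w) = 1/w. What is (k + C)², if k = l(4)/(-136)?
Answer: 322310209/295936 ≈ 1089.1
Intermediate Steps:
C = -33 (C = -11*3 = -33)
k = -1/544 (k = 1/(4*(-136)) = (¼)*(-1/136) = -1/544 ≈ -0.0018382)
(k + C)² = (-1/544 - 33)² = (-17953/544)² = 322310209/295936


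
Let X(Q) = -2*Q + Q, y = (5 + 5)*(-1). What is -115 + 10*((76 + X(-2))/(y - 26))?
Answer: -410/3 ≈ -136.67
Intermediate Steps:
y = -10 (y = 10*(-1) = -10)
X(Q) = -Q
-115 + 10*((76 + X(-2))/(y - 26)) = -115 + 10*((76 - 1*(-2))/(-10 - 26)) = -115 + 10*((76 + 2)/(-36)) = -115 + 10*(78*(-1/36)) = -115 + 10*(-13/6) = -115 - 65/3 = -410/3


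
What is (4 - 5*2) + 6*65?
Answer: 384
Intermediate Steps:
(4 - 5*2) + 6*65 = (4 - 10) + 390 = -6 + 390 = 384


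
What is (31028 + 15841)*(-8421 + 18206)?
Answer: 458613165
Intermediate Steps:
(31028 + 15841)*(-8421 + 18206) = 46869*9785 = 458613165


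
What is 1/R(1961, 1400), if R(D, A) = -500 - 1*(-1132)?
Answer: 1/632 ≈ 0.0015823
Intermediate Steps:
R(D, A) = 632 (R(D, A) = -500 + 1132 = 632)
1/R(1961, 1400) = 1/632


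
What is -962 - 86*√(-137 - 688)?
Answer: -962 - 430*I*√33 ≈ -962.0 - 2470.2*I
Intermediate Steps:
-962 - 86*√(-137 - 688) = -962 - 430*I*√33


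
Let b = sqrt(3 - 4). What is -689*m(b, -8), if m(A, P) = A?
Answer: -689*I ≈ -689.0*I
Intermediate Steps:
b = I (b = sqrt(-1) = I ≈ 1.0*I)
-689*m(b, -8) = -689*I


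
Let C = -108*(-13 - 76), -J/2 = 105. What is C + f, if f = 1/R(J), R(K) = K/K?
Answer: 9613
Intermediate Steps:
J = -210 (J = -2*105 = -210)
R(K) = 1
C = 9612 (C = -108*(-89) = 9612)
f = 1 (f = 1/1 = 1)
C + f = 9612 + 1 = 9613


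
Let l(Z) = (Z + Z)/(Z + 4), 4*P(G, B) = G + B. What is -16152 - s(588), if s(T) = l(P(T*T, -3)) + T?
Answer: -5788663662/345757 ≈ -16742.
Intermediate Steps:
P(G, B) = B/4 + G/4 (P(G, B) = (G + B)/4 = (B + G)/4 = B/4 + G/4)
l(Z) = 2*Z/(4 + Z) (l(Z) = (2*Z)/(4 + Z) = 2*Z/(4 + Z))
s(T) = T + 2*(-¾ + T²/4)/(13/4 + T²/4) (s(T) = 2*((¼)*(-3) + (T*T)/4)/(4 + ((¼)*(-3) + (T*T)/4)) + T = 2*(-¾ + T²/4)/(4 + (-¾ + T²/4)) + T = 2*(-¾ + T²/4)/(13/4 + T²/4) + T = T + 2*(-¾ + T²/4)/(13/4 + T²/4))
-16152 - s(588) = -16152 - (-6 + 2*588² + 588*(13 + 588²))/(13 + 588²) = -16152 - (-6 + 2*345744 + 588*(13 + 345744))/(13 + 345744) = -16152 - (-6 + 691488 + 588*345757)/345757 = -16152 - (-6 + 691488 + 203305116)/345757 = -16152 - 203996598/345757 = -5788663662/345757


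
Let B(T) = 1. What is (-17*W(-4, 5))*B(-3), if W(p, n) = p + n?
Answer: -17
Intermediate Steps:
W(p, n) = n + p
(-17*W(-4, 5))*B(-3) = -17*(5 - 4)*1 = -17*1*1 = -17*1 = -17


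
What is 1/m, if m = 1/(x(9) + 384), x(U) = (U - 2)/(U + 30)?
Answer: 14983/39 ≈ 384.18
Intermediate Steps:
x(U) = (-2 + U)/(30 + U)
m = 39/14983 (m = 1/((-2 + 9)/(30 + 9) + 384) = 1/(7/39 + 384) = 1/(14983/39) = 39/14983 ≈ 0.0026029)
1/m = 1/(39/14983) = 14983/39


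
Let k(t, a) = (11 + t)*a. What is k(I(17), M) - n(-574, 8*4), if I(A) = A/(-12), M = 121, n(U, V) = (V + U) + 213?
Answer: 17863/12 ≈ 1488.6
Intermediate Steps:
n(U, V) = 213 + U + V (n(U, V) = (U + V) + 213 = 213 + U + V)
I(A) = -A/12 (I(A) = A*(-1/12) = -A/12)
k(t, a) = a*(11 + t)
k(I(17), M) - n(-574, 8*4) = 121*(11 - 1/12*17) - (213 - 574 + 8*4) = 121*(11 - 17/12) - (213 - 574 + 32) = 121*(115/12) - 1*(-329) = 13915/12 + 329 = 17863/12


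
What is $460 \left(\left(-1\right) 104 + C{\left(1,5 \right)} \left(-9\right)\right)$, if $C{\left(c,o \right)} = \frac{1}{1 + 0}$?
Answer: $-51980$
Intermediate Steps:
$C{\left(c,o \right)} = 1$ ($C{\left(c,o \right)} = 1^{-1} = 1$)
$460 \left(\left(-1\right) 104 + C{\left(1,5 \right)} \left(-9\right)\right) = 460 \left(\left(-1\right) 104 + 1 \left(-9\right)\right) = 460 \left(-104 - 9\right) = 460 \left(-113\right) = -51980$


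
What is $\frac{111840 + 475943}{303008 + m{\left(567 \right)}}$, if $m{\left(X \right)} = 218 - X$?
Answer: $\frac{83969}{43237} \approx 1.9421$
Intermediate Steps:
$\frac{111840 + 475943}{303008 + m{\left(567 \right)}} = \frac{111840 + 475943}{303008 + \left(218 - 567\right)} = \frac{587783}{303008 + \left(218 - 567\right)} = \frac{587783}{303008 - 349} = \frac{587783}{302659} = 587783 \cdot \frac{1}{302659} = \frac{83969}{43237}$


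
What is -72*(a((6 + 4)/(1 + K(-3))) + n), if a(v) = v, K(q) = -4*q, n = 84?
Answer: -79344/13 ≈ -6103.4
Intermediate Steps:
-72*(a((6 + 4)/(1 + K(-3))) + n) = -72*((6 + 4)/(1 - 4*(-3)) + 84) = -72*(10/(1 + 12) + 84) = -72*(10/13 + 84) = -72*1102/13 = -79344/13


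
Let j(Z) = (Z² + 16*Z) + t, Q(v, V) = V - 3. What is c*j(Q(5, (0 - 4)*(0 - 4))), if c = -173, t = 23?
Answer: -69200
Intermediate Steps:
Q(v, V) = -3 + V
j(Z) = 23 + Z² + 16*Z (j(Z) = (Z² + 16*Z) + 23 = 23 + Z² + 16*Z)
c*j(Q(5, (0 - 4)*(0 - 4))) = -173*(23 + (-3 + (0 - 4)*(0 - 4))² + 16*(-3 + (0 - 4)*(0 - 4))) = -173*(23 + (-3 - 4*(-4))² + 16*(-3 - 4*(-4))) = -173*(23 + (-3 + 16)² + 16*(-3 + 16)) = -173*(23 + 13² + 16*13) = -173*(23 + 169 + 208) = -173*400 = -69200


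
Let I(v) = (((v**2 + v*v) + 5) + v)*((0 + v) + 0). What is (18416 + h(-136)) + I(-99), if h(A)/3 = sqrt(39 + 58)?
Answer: -1912876 + 3*sqrt(97) ≈ -1.9128e+6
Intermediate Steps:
h(A) = 3*sqrt(97) (h(A) = 3*sqrt(39 + 58) = 3*sqrt(97))
I(v) = v*(5 + v + 2*v**2) (I(v) = (((v**2 + v**2) + 5) + v)*(v + 0) = ((2*v**2 + 5) + v)*v = ((5 + 2*v**2) + v)*v = (5 + v + 2*v**2)*v = v*(5 + v + 2*v**2))
(18416 + h(-136)) + I(-99) = (18416 + 3*sqrt(97)) - 99*(5 - 99 + 2*(-99)**2) = (18416 + 3*sqrt(97)) - 99*(5 - 99 + 2*9801) = (18416 + 3*sqrt(97)) - 99*(5 - 99 + 19602) = (18416 + 3*sqrt(97)) - 99*19508 = (18416 + 3*sqrt(97)) - 1931292 = -1912876 + 3*sqrt(97)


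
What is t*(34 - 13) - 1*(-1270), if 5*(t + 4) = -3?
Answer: 5867/5 ≈ 1173.4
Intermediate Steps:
t = -23/5 (t = -4 + (1/5)*(-3) = -4 - 3/5 = -23/5 ≈ -4.6000)
t*(34 - 13) - 1*(-1270) = -23*(34 - 13)/5 - 1*(-1270) = -23/5*21 + 1270 = -483/5 + 1270 = 5867/5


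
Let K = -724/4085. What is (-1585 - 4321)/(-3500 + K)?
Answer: 12063005/7149112 ≈ 1.6873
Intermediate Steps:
K = -724/4085 (K = -724*1/4085 = -724/4085 ≈ -0.17723)
(-1585 - 4321)/(-3500 + K) = (-1585 - 4321)/(-3500 - 724/4085) = -5906/(-14298224/4085) = -5906*(-4085/14298224) = 12063005/7149112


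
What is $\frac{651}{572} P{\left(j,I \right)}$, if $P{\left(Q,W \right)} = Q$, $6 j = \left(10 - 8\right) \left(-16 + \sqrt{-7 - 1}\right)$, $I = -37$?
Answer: $- \frac{868}{143} + \frac{217 i \sqrt{2}}{286} \approx -6.0699 + 1.073 i$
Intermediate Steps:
$j = - \frac{16}{3} + \frac{2 i \sqrt{2}}{3}$ ($j = \frac{\left(10 - 8\right) \left(-16 + \sqrt{-7 - 1}\right)}{6} = \frac{2 \left(-16 + \sqrt{-8}\right)}{6} = \frac{2 \left(-16 + 2 i \sqrt{2}\right)}{6} = \frac{-32 + 4 i \sqrt{2}}{6} = - \frac{16}{3} + \frac{2 i \sqrt{2}}{3} \approx -5.3333 + 0.94281 i$)
$\frac{651}{572} P{\left(j,I \right)} = \frac{651}{572} \left(- \frac{16}{3} + \frac{2 i \sqrt{2}}{3}\right) = 651 \cdot \frac{1}{572} \left(- \frac{16}{3} + \frac{2 i \sqrt{2}}{3}\right) = \frac{651 \left(- \frac{16}{3} + \frac{2 i \sqrt{2}}{3}\right)}{572} = - \frac{868}{143} + \frac{217 i \sqrt{2}}{286}$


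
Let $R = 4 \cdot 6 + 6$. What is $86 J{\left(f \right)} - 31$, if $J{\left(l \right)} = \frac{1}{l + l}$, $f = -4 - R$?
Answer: $- \frac{1097}{34} \approx -32.265$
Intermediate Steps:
$R = 30$ ($R = 24 + 6 = 30$)
$f = -34$ ($f = -4 - 30 = -34$)
$J{\left(l \right)} = \frac{1}{2 l}$
$86 J{\left(f \right)} - 31 = 86 \frac{1}{2 \left(-34\right)} - 31 = 86 \cdot \frac{1}{2} \left(- \frac{1}{34}\right) - 31 = 86 \left(- \frac{1}{68}\right) - 31 = - \frac{43}{34} - 31 = - \frac{1097}{34}$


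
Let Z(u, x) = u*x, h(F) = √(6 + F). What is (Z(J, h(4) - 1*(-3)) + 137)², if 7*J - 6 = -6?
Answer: 18769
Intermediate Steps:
J = 0 (J = 6/7 + (⅐)*(-6) = 6/7 - 6/7 = 0)
(Z(J, h(4) - 1*(-3)) + 137)² = (0*(√(6 + 4) - 1*(-3)) + 137)² = (0*(√10 + 3) + 137)² = (0*(3 + √10) + 137)² = (0 + 137)² = 137² = 18769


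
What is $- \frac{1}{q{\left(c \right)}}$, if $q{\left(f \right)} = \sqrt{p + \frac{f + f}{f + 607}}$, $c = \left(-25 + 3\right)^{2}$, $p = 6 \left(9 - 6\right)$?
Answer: $- \frac{\sqrt{22481146}}{20606} \approx -0.2301$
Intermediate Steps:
$p = 18$ ($p = 6 \cdot 3 = 18$)
$c = 484$ ($c = \left(-22\right)^{2} = 484$)
$q{\left(f \right)} = \sqrt{18 + \frac{2 f}{607 + f}}$ ($q{\left(f \right)} = \sqrt{18 + \frac{f + f}{f + 607}} = \sqrt{18 + \frac{2 f}{607 + f}}$)
$- \frac{1}{q{\left(c \right)}} = - \frac{1}{\sqrt{2} \sqrt{\frac{5463 + 10 \cdot 484}{607 + 484}}} = - \frac{1}{\sqrt{2} \sqrt{\frac{5463 + 4840}{1091}}} = - \frac{1}{\sqrt{2} \sqrt{\frac{1}{1091} \cdot 10303}} = - \frac{1}{\sqrt{2} \sqrt{\frac{10303}{1091}}} = - \frac{1}{\sqrt{2} \frac{\sqrt{11240573}}{1091}} = - \frac{1}{\frac{1}{1091} \sqrt{22481146}} = - \frac{\sqrt{22481146}}{20606}$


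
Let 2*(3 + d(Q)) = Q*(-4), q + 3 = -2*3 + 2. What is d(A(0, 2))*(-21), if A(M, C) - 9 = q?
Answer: 147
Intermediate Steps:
q = -7 (q = -3 + (-2*3 + 2) = -3 + (-6 + 2) = -3 - 4 = -7)
A(M, C) = 2 (A(M, C) = 9 - 7 = 2)
d(Q) = -3 - 2*Q (d(Q) = -3 + (Q*(-4))/2 = -3 + (-4*Q)/2 = -3 - 2*Q)
d(A(0, 2))*(-21) = (-3 - 2*2)*(-21) = (-3 - 4)*(-21) = -7*(-21) = 147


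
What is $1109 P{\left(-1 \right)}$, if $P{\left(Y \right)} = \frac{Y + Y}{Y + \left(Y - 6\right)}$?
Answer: $\frac{1109}{4} \approx 277.25$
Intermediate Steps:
$P{\left(Y \right)} = \frac{2 Y}{-6 + 2 Y}$ ($P{\left(Y \right)} = \frac{2 Y}{Y + \left(-6 + Y\right)} = \frac{2 Y}{-6 + 2 Y}$)
$1109 P{\left(-1 \right)} = 1109 \left(- \frac{1}{-3 - 1}\right) = 1109 \left(- \frac{1}{-4}\right) = 1109 \left(\left(-1\right) \left(- \frac{1}{4}\right)\right) = 1109 \cdot \frac{1}{4} = \frac{1109}{4}$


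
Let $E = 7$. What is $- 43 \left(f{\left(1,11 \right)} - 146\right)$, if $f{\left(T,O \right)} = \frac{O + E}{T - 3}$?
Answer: $6665$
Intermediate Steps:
$f{\left(T,O \right)} = \frac{7 + O}{-3 + T}$ ($f{\left(T,O \right)} = \frac{O + 7}{T - 3} = \frac{7 + O}{-3 + T}$)
$- 43 \left(f{\left(1,11 \right)} - 146\right) = - 43 \left(\frac{7 + 11}{-3 + 1} - 146\right) = - 43 \left(\frac{1}{-2} \cdot 18 - 146\right) = - 43 \left(\left(- \frac{1}{2}\right) 18 - 146\right) = - 43 \left(-9 - 146\right) = \left(-43\right) \left(-155\right) = 6665$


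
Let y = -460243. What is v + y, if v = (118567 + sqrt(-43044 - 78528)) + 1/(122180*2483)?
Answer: -103655252647439/303372940 + 6*I*sqrt(3377) ≈ -3.4168e+5 + 348.67*I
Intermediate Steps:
v = 35970019376981/303372940 + 6*I*sqrt(3377) (v = (118567 + sqrt(-121572)) + (1/122180)*(1/2483) = (118567 + 6*I*sqrt(3377)) + 1/303372940 = 35970019376981/303372940 + 6*I*sqrt(3377) ≈ 1.1857e+5 + 348.67*I)
v + y = (35970019376981/303372940 + 6*I*sqrt(3377)) - 460243 = -103655252647439/303372940 + 6*I*sqrt(3377)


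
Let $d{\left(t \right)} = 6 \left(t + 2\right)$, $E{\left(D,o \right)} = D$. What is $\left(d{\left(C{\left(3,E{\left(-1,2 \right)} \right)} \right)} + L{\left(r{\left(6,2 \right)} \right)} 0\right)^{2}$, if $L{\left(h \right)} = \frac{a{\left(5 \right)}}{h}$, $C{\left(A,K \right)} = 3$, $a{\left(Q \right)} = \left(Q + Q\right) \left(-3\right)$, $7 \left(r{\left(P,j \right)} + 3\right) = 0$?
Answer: $900$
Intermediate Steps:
$r{\left(P,j \right)} = -3$ ($r{\left(P,j \right)} = -3 + \frac{1}{7} \cdot 0 = -3 + 0 = -3$)
$a{\left(Q \right)} = - 6 Q$ ($a{\left(Q \right)} = 2 Q \left(-3\right) = - 6 Q$)
$L{\left(h \right)} = - \frac{30}{h}$ ($L{\left(h \right)} = \frac{\left(-6\right) 5}{h} = - \frac{30}{h}$)
$d{\left(t \right)} = 12 + 6 t$ ($d{\left(t \right)} = 6 \left(2 + t\right) = 12 + 6 t$)
$\left(d{\left(C{\left(3,E{\left(-1,2 \right)} \right)} \right)} + L{\left(r{\left(6,2 \right)} \right)} 0\right)^{2} = \left(\left(12 + 6 \cdot 3\right) + - \frac{30}{-3} \cdot 0\right)^{2} = \left(\left(12 + 18\right) + \left(-30\right) \left(- \frac{1}{3}\right) 0\right)^{2} = \left(30 + 10 \cdot 0\right)^{2} = \left(30 + 0\right)^{2} = 30^{2} = 900$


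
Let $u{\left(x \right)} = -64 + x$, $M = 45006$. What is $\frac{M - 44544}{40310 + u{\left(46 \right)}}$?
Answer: $\frac{33}{2878} \approx 0.011466$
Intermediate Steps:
$\frac{M - 44544}{40310 + u{\left(46 \right)}} = \frac{45006 - 44544}{40310 + \left(-64 + 46\right)} = \frac{462}{40310 - 18} = \frac{462}{40292} = 462 \cdot \frac{1}{40292} = \frac{33}{2878}$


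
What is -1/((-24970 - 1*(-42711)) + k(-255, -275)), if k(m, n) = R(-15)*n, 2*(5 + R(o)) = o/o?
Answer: -2/37957 ≈ -5.2691e-5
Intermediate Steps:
R(o) = -9/2 (R(o) = -5 + (o/o)/2 = -5 + (½)*1 = -5 + ½ = -9/2)
k(m, n) = -9*n/2
-1/((-24970 - 1*(-42711)) + k(-255, -275)) = -1/((-24970 - 1*(-42711)) - 9/2*(-275)) = -1/((-24970 + 42711) + 2475/2) = -1/(17741 + 2475/2) = -1/37957/2 = -1*2/37957 = -2/37957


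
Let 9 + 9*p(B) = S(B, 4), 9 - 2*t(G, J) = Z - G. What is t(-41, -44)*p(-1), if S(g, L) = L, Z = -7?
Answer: 125/18 ≈ 6.9444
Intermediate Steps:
t(G, J) = 8 + G/2 (t(G, J) = 9/2 - (-7 - G)/2 = 9/2 + (7/2 + G/2) = 8 + G/2)
p(B) = -5/9 (p(B) = -1 + (⅑)*4 = -1 + 4/9 = -5/9)
t(-41, -44)*p(-1) = (8 + (½)*(-41))*(-5/9) = (8 - 41/2)*(-5/9) = -25/2*(-5/9) = 125/18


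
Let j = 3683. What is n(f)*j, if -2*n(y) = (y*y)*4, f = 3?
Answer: -66294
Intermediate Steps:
n(y) = -2*y² (n(y) = -y*y*4/2 = -y²*4/2 = -2*y²)
n(f)*j = -2*3²*3683 = -2*9*3683 = -18*3683 = -66294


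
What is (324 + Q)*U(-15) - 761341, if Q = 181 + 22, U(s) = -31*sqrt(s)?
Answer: -761341 - 16337*I*sqrt(15) ≈ -7.6134e+5 - 63273.0*I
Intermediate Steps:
Q = 203
(324 + Q)*U(-15) - 761341 = (324 + 203)*(-31*I*sqrt(15)) - 761341 = 527*(-31*I*sqrt(15)) - 761341 = -16337*I*sqrt(15) - 761341 = -761341 - 16337*I*sqrt(15)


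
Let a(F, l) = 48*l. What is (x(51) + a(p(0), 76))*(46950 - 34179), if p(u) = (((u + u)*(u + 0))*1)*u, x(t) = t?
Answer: 47239929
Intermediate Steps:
p(u) = 2*u**3 (p(u) = (((2*u)*u)*1)*u = ((2*u**2)*1)*u = (2*u**2)*u = 2*u**3)
(x(51) + a(p(0), 76))*(46950 - 34179) = (51 + 48*76)*(46950 - 34179) = (51 + 3648)*12771 = 3699*12771 = 47239929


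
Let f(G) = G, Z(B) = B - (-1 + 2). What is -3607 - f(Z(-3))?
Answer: -3603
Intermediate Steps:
Z(B) = -1 + B (Z(B) = B - 1*1 = B - 1 = -1 + B)
-3607 - f(Z(-3)) = -3607 - (-1 - 3) = -3607 - 1*(-4) = -3607 + 4 = -3603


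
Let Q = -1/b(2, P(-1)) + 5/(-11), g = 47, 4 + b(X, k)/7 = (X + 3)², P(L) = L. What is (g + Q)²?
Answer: 5663014009/2614689 ≈ 2165.8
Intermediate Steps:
b(X, k) = -28 + 7*(3 + X)² (b(X, k) = -28 + 7*(X + 3)² = -28 + 7*(3 + X)²)
Q = -746/1617 (Q = -1/(-28 + 7*(3 + 2)²) + 5/(-11) = -1/(-28 + 7*5²) + 5*(-1/11) = -1/(-28 + 7*25) - 5/11 = -1/(-28 + 175) - 5/11 = -1/147 - 5/11 = -746/1617 ≈ -0.46135)
(g + Q)² = (47 - 746/1617)² = (75253/1617)² = 5663014009/2614689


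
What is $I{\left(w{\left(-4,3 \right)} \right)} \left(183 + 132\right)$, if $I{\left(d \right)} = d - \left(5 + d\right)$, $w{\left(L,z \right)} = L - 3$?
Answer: $-1575$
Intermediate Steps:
$w{\left(L,z \right)} = -3 + L$ ($w{\left(L,z \right)} = L - 3 = -3 + L$)
$I{\left(d \right)} = -5$
$I{\left(w{\left(-4,3 \right)} \right)} \left(183 + 132\right) = - 5 \left(183 + 132\right) = \left(-5\right) 315 = -1575$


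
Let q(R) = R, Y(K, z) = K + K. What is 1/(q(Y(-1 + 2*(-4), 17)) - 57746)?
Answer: -1/57764 ≈ -1.7312e-5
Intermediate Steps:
Y(K, z) = 2*K
1/(q(Y(-1 + 2*(-4), 17)) - 57746) = 1/(2*(-1 + 2*(-4)) - 57746) = 1/(2*(-1 - 8) - 57746) = 1/(2*(-9) - 57746) = 1/(-18 - 57746) = 1/(-57764) = -1/57764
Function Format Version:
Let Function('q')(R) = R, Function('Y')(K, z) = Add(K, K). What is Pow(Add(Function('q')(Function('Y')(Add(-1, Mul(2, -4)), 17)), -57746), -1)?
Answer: Rational(-1, 57764) ≈ -1.7312e-5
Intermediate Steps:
Function('Y')(K, z) = Mul(2, K)
Pow(Add(Function('q')(Function('Y')(Add(-1, Mul(2, -4)), 17)), -57746), -1) = Pow(Add(Mul(2, Add(-1, Mul(2, -4))), -57746), -1) = Pow(Add(Mul(2, Add(-1, -8)), -57746), -1) = Pow(Add(Mul(2, -9), -57746), -1) = Pow(Add(-18, -57746), -1) = Pow(-57764, -1) = Rational(-1, 57764)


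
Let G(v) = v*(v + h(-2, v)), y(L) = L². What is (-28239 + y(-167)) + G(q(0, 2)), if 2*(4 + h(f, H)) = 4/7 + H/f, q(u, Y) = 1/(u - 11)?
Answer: -1184635/3388 ≈ -349.66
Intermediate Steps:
q(u, Y) = 1/(-11 + u)
h(f, H) = -26/7 + H/(2*f) (h(f, H) = -4 + (4/7 + H/f)/2 = -4 + (2/7 + H/(2*f)) = -26/7 + H/(2*f))
G(v) = v*(-26/7 + 3*v/4) (G(v) = v*(v + (-26/7 + (½)*v/(-2))) = v*(v + (-26/7 + (½)*v*(-½))) = v*(v + (-26/7 - v/4)) = v*(-26/7 + 3*v/4))
(-28239 + y(-167)) + G(q(0, 2)) = (-28239 + (-167)²) + (-104 + 21/(-11 + 0))/(28*(-11 + 0)) = (-28239 + 27889) + (1/28)*(-104 + 21/(-11))/(-11) = -350 + (1/28)*(-1/11)*(-104 + 21*(-1/11)) = -350 + (1/28)*(-1/11)*(-104 - 21/11) = -350 + (1/28)*(-1/11)*(-1165/11) = -350 + 1165/3388 = -1184635/3388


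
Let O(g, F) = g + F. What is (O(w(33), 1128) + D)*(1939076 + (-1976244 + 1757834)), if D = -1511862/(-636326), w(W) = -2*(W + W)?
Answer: 546563152301814/318163 ≈ 1.7179e+9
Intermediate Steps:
w(W) = -4*W
D = 755931/318163 (D = -1511862*(-1/636326) = 755931/318163 ≈ 2.3759)
O(g, F) = F + g
(O(w(33), 1128) + D)*(1939076 + (-1976244 + 1757834)) = ((1128 - 4*33) + 755931/318163)*(1939076 + (-1976244 + 1757834)) = ((1128 - 132) + 755931/318163)*(1939076 - 218410) = (996 + 755931/318163)*1720666 = (317646279/318163)*1720666 = 546563152301814/318163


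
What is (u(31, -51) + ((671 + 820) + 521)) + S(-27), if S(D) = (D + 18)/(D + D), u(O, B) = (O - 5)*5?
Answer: 12853/6 ≈ 2142.2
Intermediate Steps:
u(O, B) = -25 + 5*O (u(O, B) = (-5 + O)*5 = -25 + 5*O)
S(D) = (18 + D)/(2*D) (S(D) = (18 + D)/((2*D)) = (18 + D)*(1/(2*D)) = (18 + D)/(2*D))
(u(31, -51) + ((671 + 820) + 521)) + S(-27) = ((-25 + 5*31) + ((671 + 820) + 521)) + (1/2)*(18 - 27)/(-27) = ((-25 + 155) + (1491 + 521)) + (1/2)*(-1/27)*(-9) = (130 + 2012) + 1/6 = 2142 + 1/6 = 12853/6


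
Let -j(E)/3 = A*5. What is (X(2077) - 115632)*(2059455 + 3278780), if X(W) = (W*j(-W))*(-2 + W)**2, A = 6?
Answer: -4296481626046383270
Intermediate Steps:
j(E) = -90 (j(E) = -18*5 = -3*30 = -90)
X(W) = -90*W*(-2 + W)**2 (X(W) = (W*(-90))*(-2 + W)**2 = (-90*W)*(-2 + W)**2 = -90*W*(-2 + W)**2)
(X(2077) - 115632)*(2059455 + 3278780) = (-90*2077*(-2 + 2077)**2 - 115632)*(2059455 + 3278780) = (-90*2077*2075**2 - 115632)*5338235 = (-90*2077*4305625 - 115632)*5338235 = (-804850481250 - 115632)*5338235 = -804850596882*5338235 = -4296481626046383270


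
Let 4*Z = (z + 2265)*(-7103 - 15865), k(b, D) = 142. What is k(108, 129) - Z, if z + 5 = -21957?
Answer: -113100032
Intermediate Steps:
z = -21962 (z = -5 - 21957 = -21962)
Z = 113100174 (Z = ((-21962 + 2265)*(-7103 - 15865))/4 = (-19697*(-22968))/4 = (¼)*452400696 = 113100174)
k(108, 129) - Z = 142 - 1*113100174 = 142 - 113100174 = -113100032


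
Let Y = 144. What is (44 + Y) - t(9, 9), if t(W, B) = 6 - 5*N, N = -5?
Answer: 157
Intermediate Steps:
t(W, B) = 31 (t(W, B) = 6 - 5*(-5) = 6 + 25 = 31)
(44 + Y) - t(9, 9) = (44 + 144) - 1*31 = 188 - 31 = 157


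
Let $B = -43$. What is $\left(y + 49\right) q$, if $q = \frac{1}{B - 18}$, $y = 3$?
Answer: $- \frac{52}{61} \approx -0.85246$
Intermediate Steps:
$q = - \frac{1}{61}$ ($q = \frac{1}{-43 - 18} = \frac{1}{-61} = - \frac{1}{61} \approx -0.016393$)
$\left(y + 49\right) q = \left(3 + 49\right) \left(- \frac{1}{61}\right) = 52 \left(- \frac{1}{61}\right) = - \frac{52}{61}$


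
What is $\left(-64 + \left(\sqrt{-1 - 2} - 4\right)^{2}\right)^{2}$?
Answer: $2409 + 816 i \sqrt{3} \approx 2409.0 + 1413.4 i$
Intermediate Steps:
$\left(-64 + \left(\sqrt{-1 - 2} - 4\right)^{2}\right)^{2} = \left(-64 + \left(\sqrt{-3} - 4\right)^{2}\right)^{2} = \left(-64 + \left(i \sqrt{3} - 4\right)^{2}\right)^{2} = \left(-64 + \left(-4 + i \sqrt{3}\right)^{2}\right)^{2}$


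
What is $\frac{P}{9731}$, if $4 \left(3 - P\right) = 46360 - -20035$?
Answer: $- \frac{66383}{38924} \approx -1.7055$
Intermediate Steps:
$P = - \frac{66383}{4}$ ($P = 3 - \frac{46360 - -20035}{4} = 3 - \frac{46360 + 20035}{4} = 3 - \frac{66395}{4} = - \frac{66383}{4} \approx -16596.0$)
$\frac{P}{9731} = - \frac{66383}{4 \cdot 9731} = \left(- \frac{66383}{4}\right) \frac{1}{9731} = - \frac{66383}{38924}$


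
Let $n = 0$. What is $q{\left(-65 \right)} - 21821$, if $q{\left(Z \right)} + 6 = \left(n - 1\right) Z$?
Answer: $-21762$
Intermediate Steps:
$q{\left(Z \right)} = -6 - Z$ ($q{\left(Z \right)} = -6 + \left(0 - 1\right) Z = -6 - Z$)
$q{\left(-65 \right)} - 21821 = \left(-6 - -65\right) - 21821 = \left(-6 + 65\right) - 21821 = 59 - 21821 = -21762$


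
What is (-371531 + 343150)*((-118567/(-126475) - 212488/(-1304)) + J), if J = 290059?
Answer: -169805458271185951/20615425 ≈ -8.2368e+9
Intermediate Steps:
(-371531 + 343150)*((-118567/(-126475) - 212488/(-1304)) + J) = (-371531 + 343150)*((-118567/(-126475) - 212488/(-1304)) + 290059) = -28381*((-118567*(-1/126475) - 212488*(-1/1304)) + 290059) = -28381*((118567/126475 + 26561/163) + 290059) = -28381*(3378628896/20615425 + 290059) = -28381*5983068188971/20615425 = -169805458271185951/20615425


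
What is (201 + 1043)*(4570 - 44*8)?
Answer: 5247192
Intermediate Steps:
(201 + 1043)*(4570 - 44*8) = 1244*(4570 - 352) = 1244*4218 = 5247192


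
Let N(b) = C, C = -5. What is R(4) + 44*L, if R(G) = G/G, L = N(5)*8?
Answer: -1759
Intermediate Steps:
N(b) = -5
L = -40 (L = -5*8 = -40)
R(G) = 1
R(4) + 44*L = 1 + 44*(-40) = 1 - 1760 = -1759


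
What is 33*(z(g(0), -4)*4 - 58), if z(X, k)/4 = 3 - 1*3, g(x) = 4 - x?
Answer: -1914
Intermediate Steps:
z(X, k) = 0 (z(X, k) = 4*(3 - 1*3) = 4*(3 - 3) = 4*0 = 0)
33*(z(g(0), -4)*4 - 58) = 33*(0*4 - 58) = 33*(0 - 58) = 33*(-58) = -1914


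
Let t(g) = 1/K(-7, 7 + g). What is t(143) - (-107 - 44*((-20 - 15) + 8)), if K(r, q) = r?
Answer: -7568/7 ≈ -1081.1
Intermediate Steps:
t(g) = -⅐ (t(g) = 1/(-7) = -⅐)
t(143) - (-107 - 44*((-20 - 15) + 8)) = -⅐ - (-107 - 44*((-20 - 15) + 8)) = -⅐ - (-107 - 44*(-35 + 8)) = -⅐ - (-107 - 44*(-27)) = -⅐ - (-107 + 1188) = -⅐ - 1*1081 = -⅐ - 1081 = -7568/7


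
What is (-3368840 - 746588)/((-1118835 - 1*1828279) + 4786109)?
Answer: -4115428/1838995 ≈ -2.2379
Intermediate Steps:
(-3368840 - 746588)/((-1118835 - 1*1828279) + 4786109) = -4115428/((-1118835 - 1828279) + 4786109) = -4115428/(-2947114 + 4786109) = -4115428/1838995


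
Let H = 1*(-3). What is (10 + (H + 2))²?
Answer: 81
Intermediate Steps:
H = -3
(10 + (H + 2))² = (10 + (-3 + 2))² = (10 - 1)² = 9² = 81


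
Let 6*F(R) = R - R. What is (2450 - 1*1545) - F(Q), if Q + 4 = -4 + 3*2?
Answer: 905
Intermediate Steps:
Q = -2 (Q = -4 + (-4 + 3*2) = -4 + (-4 + 6) = -4 + 2 = -2)
F(R) = 0 (F(R) = (R - R)/6 = (1/6)*0 = 0)
(2450 - 1*1545) - F(Q) = (2450 - 1*1545) - 1*0 = (2450 - 1545) + 0 = 905 + 0 = 905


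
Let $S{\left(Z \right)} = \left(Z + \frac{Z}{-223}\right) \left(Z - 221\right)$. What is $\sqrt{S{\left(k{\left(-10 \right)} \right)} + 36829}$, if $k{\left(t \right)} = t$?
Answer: $\frac{\sqrt{1945828201}}{223} \approx 197.81$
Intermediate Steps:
$S{\left(Z \right)} = \frac{222 Z \left(-221 + Z\right)}{223}$ ($S{\left(Z \right)} = \left(Z + Z \left(- \frac{1}{223}\right)\right) \left(-221 + Z\right) = \left(Z - \frac{Z}{223}\right) \left(-221 + Z\right) = \frac{222 Z}{223} \left(-221 + Z\right) = \frac{222 Z \left(-221 + Z\right)}{223}$)
$\sqrt{S{\left(k{\left(-10 \right)} \right)} + 36829} = \sqrt{\frac{222}{223} \left(-10\right) \left(-221 - 10\right) + 36829} = \sqrt{\frac{222}{223} \left(-10\right) \left(-231\right) + 36829} = \sqrt{\frac{512820}{223} + 36829} = \sqrt{\frac{8725687}{223}} = \frac{\sqrt{1945828201}}{223}$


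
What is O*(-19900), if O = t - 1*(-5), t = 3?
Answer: -159200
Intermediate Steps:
O = 8 (O = 3 - 1*(-5) = 3 + 5 = 8)
O*(-19900) = 8*(-19900) = -159200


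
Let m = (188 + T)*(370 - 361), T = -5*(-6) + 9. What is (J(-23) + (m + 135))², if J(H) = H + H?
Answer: 4545424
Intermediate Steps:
J(H) = 2*H
T = 39 (T = 30 + 9 = 39)
m = 2043 (m = (188 + 39)*(370 - 361) = 227*9 = 2043)
(J(-23) + (m + 135))² = (2*(-23) + (2043 + 135))² = (-46 + 2178)² = 2132² = 4545424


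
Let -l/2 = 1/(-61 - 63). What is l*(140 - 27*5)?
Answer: 5/62 ≈ 0.080645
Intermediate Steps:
l = 1/62 (l = -2/(-61 - 63) = -2/(-124) = -2*(-1/124) = 1/62 ≈ 0.016129)
l*(140 - 27*5) = (140 - 27*5)/62 = (140 - 135)/62 = (1/62)*5 = 5/62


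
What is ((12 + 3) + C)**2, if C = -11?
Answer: 16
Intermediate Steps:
((12 + 3) + C)**2 = ((12 + 3) - 11)**2 = (15 - 11)**2 = 4**2 = 16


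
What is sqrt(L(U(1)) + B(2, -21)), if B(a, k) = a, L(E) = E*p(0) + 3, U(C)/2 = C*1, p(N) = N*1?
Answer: sqrt(5) ≈ 2.2361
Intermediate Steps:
p(N) = N
U(C) = 2*C (U(C) = 2*(C*1) = 2*C)
L(E) = 3 (L(E) = E*0 + 3 = 0 + 3 = 3)
sqrt(L(U(1)) + B(2, -21)) = sqrt(3 + 2) = sqrt(5)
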